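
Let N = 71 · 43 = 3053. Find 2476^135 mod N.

957

Mod 71: 2476 ≡ 62; by Fermat, exponent reduces to 135 mod 70 = 65; 62^65 ≡ 34 (mod 71).
Mod 43: 2476 ≡ 25; by Fermat, exponent reduces to 135 mod 42 = 9; 25^9 ≡ 11 (mod 43).
Combine by CRT: x ≡ 34 (mod 71), x ≡ 11 (mod 43) ⇒ x ≡ 957 (mod 3053).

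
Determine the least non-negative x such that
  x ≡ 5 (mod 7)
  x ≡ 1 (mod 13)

Combine the congruences pairwise.
From x ≡ 5 (mod 7) write x = 5 + 7t. Substituting into x ≡ 1 (mod 13) gives 7t ≡ 9 (mod 13), and since 7⁻¹ ≡ 2 (mod 13), t ≡ 5. Hence x ≡ 5 + 7·5 = 40 (mod 91).

40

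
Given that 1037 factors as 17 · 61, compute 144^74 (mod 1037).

574

Mod 17: 144 ≡ 8; by Fermat, exponent reduces to 74 mod 16 = 10; 8^10 ≡ 13 (mod 17).
Mod 61: 144 ≡ 22; by Fermat, exponent reduces to 74 mod 60 = 14; 22^14 ≡ 25 (mod 61).
Combine by CRT: x ≡ 13 (mod 17), x ≡ 25 (mod 61) ⇒ x ≡ 574 (mod 1037).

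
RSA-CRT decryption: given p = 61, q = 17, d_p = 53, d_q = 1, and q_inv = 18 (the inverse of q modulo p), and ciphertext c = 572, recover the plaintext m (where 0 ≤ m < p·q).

m₁ = c^(d_p) mod p: c ≡ 23 (mod 61), and 23^53 mod 61 = 33.
m₂ = c^(d_q) mod q: c ≡ 11 (mod 17), and 11^1 mod 17 = 11.
h = q_inv·(m₁ − m₂) mod p = 18·(33 − 11) mod 61 = 30.
m = m₂ + h·q = 11 + 30·17 = 521.

521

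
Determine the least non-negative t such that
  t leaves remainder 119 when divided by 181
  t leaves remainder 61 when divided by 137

21296

From t ≡ 119 (mod 181) write t = 119 + 181s. Substituting into t ≡ 61 (mod 137) gives 181s ≡ 79 (mod 137), and since 44⁻¹ ≡ 109 (mod 137), s ≡ 117. Hence t ≡ 119 + 181·117 = 21296 (mod 24797).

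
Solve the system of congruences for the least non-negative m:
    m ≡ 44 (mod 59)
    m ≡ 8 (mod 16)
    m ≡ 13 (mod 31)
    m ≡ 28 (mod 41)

Combine the congruences pairwise.
From m ≡ 44 (mod 59) write m = 44 + 59t. Substituting into m ≡ 8 (mod 16) gives 59t ≡ 12 (mod 16), and since 11⁻¹ ≡ 3 (mod 16), t ≡ 4. Hence m ≡ 44 + 59·4 = 280 (mod 944).
From m ≡ 280 (mod 944) write m = 280 + 944t. Substituting into m ≡ 13 (mod 31) gives 944t ≡ 12 (mod 31), and since 14⁻¹ ≡ 20 (mod 31), t ≡ 23. Hence m ≡ 280 + 944·23 = 21992 (mod 29264).
From m ≡ 21992 (mod 29264) write m = 21992 + 29264t. Substituting into m ≡ 28 (mod 41) gives 29264t ≡ 12 (mod 41), and since 31⁻¹ ≡ 4 (mod 41), t ≡ 7. Hence m ≡ 21992 + 29264·7 = 226840 (mod 1199824).

226840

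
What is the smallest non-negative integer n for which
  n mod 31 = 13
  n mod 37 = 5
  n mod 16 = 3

819

From n ≡ 13 (mod 31) write n = 13 + 31t. Substituting into n ≡ 5 (mod 37) gives 31t ≡ 29 (mod 37), and since 31⁻¹ ≡ 6 (mod 37), t ≡ 26. Hence n ≡ 13 + 31·26 = 819 (mod 1147).
From n ≡ 819 (mod 1147) write n = 819 + 1147t. Substituting into n ≡ 3 (mod 16) gives 1147t ≡ 0 (mod 16), and since 11⁻¹ ≡ 3 (mod 16), t ≡ 0. Hence n ≡ 819 + 1147·0 = 819 (mod 18352).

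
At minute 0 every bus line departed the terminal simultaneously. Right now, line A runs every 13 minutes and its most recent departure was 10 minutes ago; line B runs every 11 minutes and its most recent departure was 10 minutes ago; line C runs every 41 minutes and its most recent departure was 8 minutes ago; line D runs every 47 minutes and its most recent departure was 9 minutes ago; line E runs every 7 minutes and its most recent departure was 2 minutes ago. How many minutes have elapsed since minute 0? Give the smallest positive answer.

1038333

From t ≡ 10 (mod 13) write t = 10 + 13s. Substituting into t ≡ 10 (mod 11) gives 13s ≡ 0 (mod 11), and since 2⁻¹ ≡ 6 (mod 11), s ≡ 0. Hence t ≡ 10 + 13·0 = 10 (mod 143).
From t ≡ 10 (mod 143) write t = 10 + 143s. Substituting into t ≡ 8 (mod 41) gives 143s ≡ 39 (mod 41), and since 20⁻¹ ≡ 39 (mod 41), s ≡ 4. Hence t ≡ 10 + 143·4 = 582 (mod 5863).
From t ≡ 582 (mod 5863) write t = 582 + 5863s. Substituting into t ≡ 9 (mod 47) gives 5863s ≡ 38 (mod 47), and since 35⁻¹ ≡ 43 (mod 47), s ≡ 36. Hence t ≡ 582 + 5863·36 = 211650 (mod 275561).
From t ≡ 211650 (mod 275561) write t = 211650 + 275561s. Substituting into t ≡ 2 (mod 7) gives 275561s ≡ 4 (mod 7), and since 6⁻¹ ≡ 6 (mod 7), s ≡ 3. Hence t ≡ 211650 + 275561·3 = 1038333 (mod 1928927).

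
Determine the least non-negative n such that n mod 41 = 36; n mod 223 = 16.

Combine the congruences pairwise.
From n ≡ 36 (mod 41) write n = 36 + 41t. Substituting into n ≡ 16 (mod 223) gives 41t ≡ 203 (mod 223), and since 41⁻¹ ≡ 136 (mod 223), t ≡ 179. Hence n ≡ 36 + 41·179 = 7375 (mod 9143).

7375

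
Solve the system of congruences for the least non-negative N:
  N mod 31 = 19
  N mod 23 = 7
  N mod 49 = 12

21719

The moduli are pairwise coprime; M = 31·23·49 = 34937.
M/31 = 1127; 1127 ≡ 11 (mod 31); 11·17 ≡ 1, so inverse 17.
M/23 = 1519; 1519 ≡ 1 (mod 23), inverse 1.
M/49 = 713; 713 ≡ 27 (mod 49); 27·20 ≡ 1, so inverse 20.
N ≡ 19·1127·17 + 7·1519·1 + 12·713·20 = 545774.
545774 mod 34937 = 21719.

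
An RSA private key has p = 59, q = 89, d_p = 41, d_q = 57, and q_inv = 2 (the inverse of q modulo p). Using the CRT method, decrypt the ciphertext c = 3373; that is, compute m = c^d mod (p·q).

m₁ = c^(d_p) mod p: c ≡ 10 (mod 59), and 10^41 mod 59 = 37.
m₂ = c^(d_q) mod q: c ≡ 80 (mod 89), and 80^57 mod 89 = 5.
h = q_inv·(m₁ − m₂) mod p = 2·(37 − 5) mod 59 = 5.
m = m₂ + h·q = 5 + 5·89 = 450.

450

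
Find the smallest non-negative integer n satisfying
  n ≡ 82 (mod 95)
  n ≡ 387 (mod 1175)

15662

Combine the congruences pairwise.
gcd(95, 1175) = 5 and 5 | (387 − 82), so the pair is consistent; merging gives n ≡ 15662 (mod 22325), where 22325 = lcm(95, 1175).
The solution is unique modulo lcm(95, 1175) = 22325.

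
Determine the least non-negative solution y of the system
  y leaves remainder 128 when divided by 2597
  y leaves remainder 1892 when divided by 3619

gcd(2597, 3619) = 7 and 7 | (1892 − 128), so the pair is consistent; merging gives y ≡ 381887 (mod 1342649), where 1342649 = lcm(2597, 3619).
The solution is unique modulo lcm(2597, 3619) = 1342649.

381887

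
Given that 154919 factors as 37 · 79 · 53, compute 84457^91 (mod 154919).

Mod 37: 84457 ≡ 23; by Fermat, exponent reduces to 91 mod 36 = 19; 23^19 ≡ 14 (mod 37).
Mod 79: 84457 ≡ 6; by Fermat, exponent reduces to 91 mod 78 = 13; 6^13 ≡ 56 (mod 79).
Mod 53: 84457 ≡ 28; by Fermat, exponent reduces to 91 mod 52 = 39; 28^39 ≡ 1 (mod 53).
Combine by CRT: x ≡ 14 (mod 37), x ≡ 56 (mod 79), x ≡ 1 (mod 53) ⇒ x ≡ 8746 (mod 154919).

8746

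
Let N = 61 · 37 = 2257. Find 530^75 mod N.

1099

Mod 61: 530 ≡ 42; by Fermat, exponent reduces to 75 mod 60 = 15; 42^15 ≡ 1 (mod 61).
Mod 37: 530 ≡ 12; by Fermat, exponent reduces to 75 mod 36 = 3; 12^3 ≡ 26 (mod 37).
Combine by CRT: x ≡ 1 (mod 61), x ≡ 26 (mod 37) ⇒ x ≡ 1099 (mod 2257).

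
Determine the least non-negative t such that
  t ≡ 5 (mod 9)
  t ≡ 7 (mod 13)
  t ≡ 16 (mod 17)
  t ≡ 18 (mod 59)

39371

Combine the congruences pairwise.
From t ≡ 5 (mod 9) write t = 5 + 9s. Substituting into t ≡ 7 (mod 13) gives 9s ≡ 2 (mod 13), and since 9⁻¹ ≡ 3 (mod 13), s ≡ 6. Hence t ≡ 5 + 9·6 = 59 (mod 117).
From t ≡ 59 (mod 117) write t = 59 + 117s. Substituting into t ≡ 16 (mod 17) gives 117s ≡ 8 (mod 17), and since 15⁻¹ ≡ 8 (mod 17), s ≡ 13. Hence t ≡ 59 + 117·13 = 1580 (mod 1989).
From t ≡ 1580 (mod 1989) write t = 1580 + 1989s. Substituting into t ≡ 18 (mod 59) gives 1989s ≡ 31 (mod 59), and since 42⁻¹ ≡ 52 (mod 59), s ≡ 19. Hence t ≡ 1580 + 1989·19 = 39371 (mod 117351).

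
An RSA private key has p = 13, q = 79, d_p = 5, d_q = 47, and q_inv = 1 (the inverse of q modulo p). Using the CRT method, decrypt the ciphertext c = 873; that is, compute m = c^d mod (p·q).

m₁ = c^(d_p) mod p: c ≡ 2 (mod 13), and 2^5 mod 13 = 6.
m₂ = c^(d_q) mod q: c ≡ 4 (mod 79), and 4^47 mod 79 = 45.
h = q_inv·(m₁ − m₂) mod p = 1·(6 − 45) mod 13 = 0.
m = m₂ + h·q = 45 + 0·79 = 45.

45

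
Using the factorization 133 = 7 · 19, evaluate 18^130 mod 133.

39

Mod 7: 18 ≡ 4; by Fermat, exponent reduces to 130 mod 6 = 4; 4^4 ≡ 4 (mod 7).
Mod 19: 18 ≡ 18; by Fermat, exponent reduces to 130 mod 18 = 4; 18^4 ≡ 1 (mod 19).
Combine by CRT: x ≡ 4 (mod 7), x ≡ 1 (mod 19) ⇒ x ≡ 39 (mod 133).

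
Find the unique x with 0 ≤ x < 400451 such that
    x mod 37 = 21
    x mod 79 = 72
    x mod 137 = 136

From x ≡ 21 (mod 37) write x = 21 + 37t. Substituting into x ≡ 72 (mod 79) gives 37t ≡ 51 (mod 79), and since 37⁻¹ ≡ 47 (mod 79), t ≡ 27. Hence x ≡ 21 + 37·27 = 1020 (mod 2923).
From x ≡ 1020 (mod 2923) write x = 1020 + 2923t. Substituting into x ≡ 136 (mod 137) gives 2923t ≡ 75 (mod 137), and since 46⁻¹ ≡ 3 (mod 137), t ≡ 88. Hence x ≡ 1020 + 2923·88 = 258244 (mod 400451).

258244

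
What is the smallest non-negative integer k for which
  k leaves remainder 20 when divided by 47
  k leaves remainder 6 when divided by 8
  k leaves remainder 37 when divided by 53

The moduli are pairwise coprime; N = 47·8·53 = 19928.
N/47 = 424; 424 ≡ 1 (mod 47), inverse 1.
N/8 = 2491; 2491 ≡ 3 (mod 8); 3·3 ≡ 1, so inverse 3.
N/53 = 376; 376 ≡ 5 (mod 53); 5·32 ≡ 1, so inverse 32.
k ≡ 20·424·1 + 6·2491·3 + 37·376·32 = 498502.
498502 mod 19928 = 302.

302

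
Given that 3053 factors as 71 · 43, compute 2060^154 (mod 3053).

Mod 71: 2060 ≡ 1; by Fermat, exponent reduces to 154 mod 70 = 14; 1^14 ≡ 1 (mod 71).
Mod 43: 2060 ≡ 39; by Fermat, exponent reduces to 154 mod 42 = 28; 39^28 ≡ 1 (mod 43).
Combine by CRT: x ≡ 1 (mod 71), x ≡ 1 (mod 43) ⇒ x ≡ 1 (mod 3053).

1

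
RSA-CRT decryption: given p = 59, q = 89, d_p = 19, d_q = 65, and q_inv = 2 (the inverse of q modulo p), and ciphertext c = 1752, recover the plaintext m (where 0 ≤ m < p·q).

m₁ = c^(d_p) mod p: c ≡ 41 (mod 59), and 41^19 mod 59 = 27.
m₂ = c^(d_q) mod q: c ≡ 61 (mod 89), and 61^65 mod 89 = 33.
h = q_inv·(m₁ − m₂) mod p = 2·(27 − 33) mod 59 = 47.
m = m₂ + h·q = 33 + 47·89 = 4216.

4216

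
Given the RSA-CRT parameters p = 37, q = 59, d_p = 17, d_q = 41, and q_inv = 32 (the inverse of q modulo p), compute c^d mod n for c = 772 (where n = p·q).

1162

m₁ = c^(d_p) mod p: c ≡ 32 (mod 37), and 32^17 mod 37 = 15.
m₂ = c^(d_q) mod q: c ≡ 5 (mod 59), and 5^41 mod 59 = 41.
h = q_inv·(m₁ − m₂) mod p = 32·(15 − 41) mod 37 = 19.
m = m₂ + h·q = 41 + 19·59 = 1162.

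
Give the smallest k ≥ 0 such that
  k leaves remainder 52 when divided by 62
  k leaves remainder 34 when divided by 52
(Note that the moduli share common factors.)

gcd(62, 52) = 2 and 2 | (34 − 52), so the pair is consistent; merging gives k ≡ 1230 (mod 1612), where 1612 = lcm(62, 52).
The solution is unique modulo lcm(62, 52) = 1612.

1230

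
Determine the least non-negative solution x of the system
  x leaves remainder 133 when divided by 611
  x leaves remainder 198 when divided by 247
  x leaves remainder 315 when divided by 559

330684

gcd(611, 247) = 13 and 13 | (198 − 133), so the pair is consistent; merging gives x ≡ 5632 (mod 11609), where 11609 = lcm(611, 247).
gcd(11609, 559) = 13 and 13 | (315 − 5632), so the pair is consistent; merging gives x ≡ 330684 (mod 499187), where 499187 = lcm(11609, 559).
The solution is unique modulo lcm(611, 247, 559) = 499187.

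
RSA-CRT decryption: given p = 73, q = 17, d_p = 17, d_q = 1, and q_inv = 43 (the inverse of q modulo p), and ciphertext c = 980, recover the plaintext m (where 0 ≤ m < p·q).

m₁ = c^(d_p) mod p: c ≡ 31 (mod 73), and 31^17 mod 73 = 58.
m₂ = c^(d_q) mod q: c ≡ 11 (mod 17), and 11^1 mod 17 = 11.
h = q_inv·(m₁ − m₂) mod p = 43·(58 − 11) mod 73 = 50.
m = m₂ + h·q = 11 + 50·17 = 861.

861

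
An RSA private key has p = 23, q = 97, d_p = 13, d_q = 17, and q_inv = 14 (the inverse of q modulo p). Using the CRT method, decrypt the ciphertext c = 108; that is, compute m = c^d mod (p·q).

m₁ = c^(d_p) mod p: c ≡ 16 (mod 23), and 16^13 mod 23 = 3.
m₂ = c^(d_q) mod q: c ≡ 11 (mod 97), and 11^17 mod 97 = 94.
h = q_inv·(m₁ − m₂) mod p = 14·(3 − 94) mod 23 = 14.
m = m₂ + h·q = 94 + 14·97 = 1452.

1452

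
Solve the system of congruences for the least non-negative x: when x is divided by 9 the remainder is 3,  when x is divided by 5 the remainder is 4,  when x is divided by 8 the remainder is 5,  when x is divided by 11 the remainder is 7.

The moduli are pairwise coprime; N = 9·5·8·11 = 3960.
N/9 = 440; 440 ≡ 8 (mod 9); 8·8 ≡ 1, so inverse 8.
N/5 = 792; 792 ≡ 2 (mod 5); 2·3 ≡ 1, so inverse 3.
N/8 = 495; 495 ≡ 7 (mod 8); 7·7 ≡ 1, so inverse 7.
N/11 = 360; 360 ≡ 8 (mod 11); 8·7 ≡ 1, so inverse 7.
x ≡ 3·440·8 + 4·792·3 + 5·495·7 + 7·360·7 = 55029.
55029 mod 3960 = 3549.

3549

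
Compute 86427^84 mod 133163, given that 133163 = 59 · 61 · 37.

Mod 59: 86427 ≡ 51; by Fermat, exponent reduces to 84 mod 58 = 26; 51^26 ≡ 28 (mod 59).
Mod 61: 86427 ≡ 51; by Fermat, exponent reduces to 84 mod 60 = 24; 51^24 ≡ 9 (mod 61).
Mod 37: 86427 ≡ 32; by Fermat, exponent reduces to 84 mod 36 = 12; 32^12 ≡ 10 (mod 37).
Combine by CRT: x ≡ 28 (mod 59), x ≡ 9 (mod 61), x ≡ 10 (mod 37) ⇒ x ≡ 131952 (mod 133163).

131952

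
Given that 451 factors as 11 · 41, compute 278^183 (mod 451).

214

Mod 11: 278 ≡ 3; by Fermat, exponent reduces to 183 mod 10 = 3; 3^3 ≡ 5 (mod 11).
Mod 41: 278 ≡ 32; by Fermat, exponent reduces to 183 mod 40 = 23; 32^23 ≡ 9 (mod 41).
Combine by CRT: x ≡ 5 (mod 11), x ≡ 9 (mod 41) ⇒ x ≡ 214 (mod 451).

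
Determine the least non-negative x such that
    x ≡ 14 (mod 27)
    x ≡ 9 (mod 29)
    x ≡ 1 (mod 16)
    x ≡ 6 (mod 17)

The moduli are pairwise coprime; N = 27·29·16·17 = 212976.
N/27 = 7888; 7888 ≡ 4 (mod 27); 4·7 ≡ 1, so inverse 7.
N/29 = 7344; 7344 ≡ 7 (mod 29); 7·25 ≡ 1, so inverse 25.
N/16 = 13311; 13311 ≡ 15 (mod 16); 15·15 ≡ 1, so inverse 15.
N/17 = 12528; 12528 ≡ 16 (mod 17); 16·16 ≡ 1, so inverse 16.
x ≡ 14·7888·7 + 9·7344·25 + 1·13311·15 + 6·12528·16 = 3827777.
3827777 mod 212976 = 207185.

207185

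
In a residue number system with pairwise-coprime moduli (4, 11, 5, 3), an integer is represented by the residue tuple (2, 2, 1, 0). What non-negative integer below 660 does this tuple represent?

486

The moduli are pairwise coprime; N = 4·11·5·3 = 660.
N/4 = 165; 165 ≡ 1 (mod 4), inverse 1.
N/11 = 60; 60 ≡ 5 (mod 11); 5·9 ≡ 1, so inverse 9.
N/5 = 132; 132 ≡ 2 (mod 5); 2·3 ≡ 1, so inverse 3.
N/3 = 220; 220 ≡ 1 (mod 3), inverse 1.
x ≡ 2·165·1 + 2·60·9 + 1·132·3 + 0·220·1 = 1806.
1806 mod 660 = 486.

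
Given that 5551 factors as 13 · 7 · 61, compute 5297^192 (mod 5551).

Mod 13: 5297 ≡ 6; since 12 | 192, by Fermat 6^192 ≡ 1 (mod 13).
Mod 7: 5297 ≡ 5; since 6 | 192, by Fermat 5^192 ≡ 1 (mod 7).
Mod 61: 5297 ≡ 51; by Fermat, exponent reduces to 192 mod 60 = 12; 51^12 ≡ 58 (mod 61).
Combine by CRT: x ≡ 1 (mod 13), x ≡ 1 (mod 7), x ≡ 58 (mod 61) ⇒ x ≡ 729 (mod 5551).

729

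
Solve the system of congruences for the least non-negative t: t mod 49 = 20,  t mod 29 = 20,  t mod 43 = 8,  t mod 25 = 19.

1519069

Combine the congruences pairwise.
From t ≡ 20 (mod 49) write t = 20 + 49s. Substituting into t ≡ 20 (mod 29) gives 49s ≡ 0 (mod 29), and since 20⁻¹ ≡ 16 (mod 29), s ≡ 0. Hence t ≡ 20 + 49·0 = 20 (mod 1421).
From t ≡ 20 (mod 1421) write t = 20 + 1421s. Substituting into t ≡ 8 (mod 43) gives 1421s ≡ 31 (mod 43), and since 2⁻¹ ≡ 22 (mod 43), s ≡ 37. Hence t ≡ 20 + 1421·37 = 52597 (mod 61103).
From t ≡ 52597 (mod 61103) write t = 52597 + 61103s. Substituting into t ≡ 19 (mod 25) gives 61103s ≡ 22 (mod 25), and since 3⁻¹ ≡ 17 (mod 25), s ≡ 24. Hence t ≡ 52597 + 61103·24 = 1519069 (mod 1527575).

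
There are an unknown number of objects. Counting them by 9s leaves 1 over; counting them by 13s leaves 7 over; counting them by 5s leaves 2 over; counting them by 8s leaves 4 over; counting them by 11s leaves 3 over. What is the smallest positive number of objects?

13852

Combine the congruences pairwise.
From N ≡ 1 (mod 9) write N = 1 + 9t. Substituting into N ≡ 7 (mod 13) gives 9t ≡ 6 (mod 13), and since 9⁻¹ ≡ 3 (mod 13), t ≡ 5. Hence N ≡ 1 + 9·5 = 46 (mod 117).
From N ≡ 46 (mod 117) write N = 46 + 117t. Substituting into N ≡ 2 (mod 5) gives 117t ≡ 1 (mod 5), and since 2⁻¹ ≡ 3 (mod 5), t ≡ 3. Hence N ≡ 46 + 117·3 = 397 (mod 585).
From N ≡ 397 (mod 585) write N = 397 + 585t. Substituting into N ≡ 4 (mod 8) gives 585t ≡ 7 (mod 8), and since 1⁻¹ ≡ 1 (mod 8), t ≡ 7. Hence N ≡ 397 + 585·7 = 4492 (mod 4680).
From N ≡ 4492 (mod 4680) write N = 4492 + 4680t. Substituting into N ≡ 3 (mod 11) gives 4680t ≡ 10 (mod 11), and since 5⁻¹ ≡ 9 (mod 11), t ≡ 2. Hence N ≡ 4492 + 4680·2 = 13852 (mod 51480).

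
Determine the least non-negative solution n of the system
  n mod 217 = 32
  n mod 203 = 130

Combine the congruences pairwise.
gcd(217, 203) = 7 and 7 | (130 − 32), so the pair is consistent; merging gives n ≡ 1551 (mod 6293), where 6293 = lcm(217, 203).
The solution is unique modulo lcm(217, 203) = 6293.

1551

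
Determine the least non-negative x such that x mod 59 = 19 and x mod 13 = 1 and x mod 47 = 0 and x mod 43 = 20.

1235066

From x ≡ 19 (mod 59) write x = 19 + 59t. Substituting into x ≡ 1 (mod 13) gives 59t ≡ 8 (mod 13), and since 7⁻¹ ≡ 2 (mod 13), t ≡ 3. Hence x ≡ 19 + 59·3 = 196 (mod 767).
From x ≡ 196 (mod 767) write x = 196 + 767t. Substituting into x ≡ 0 (mod 47) gives 767t ≡ 39 (mod 47), and since 15⁻¹ ≡ 22 (mod 47), t ≡ 12. Hence x ≡ 196 + 767·12 = 9400 (mod 36049).
From x ≡ 9400 (mod 36049) write x = 9400 + 36049t. Substituting into x ≡ 20 (mod 43) gives 36049t ≡ 37 (mod 43), and since 15⁻¹ ≡ 23 (mod 43), t ≡ 34. Hence x ≡ 9400 + 36049·34 = 1235066 (mod 1550107).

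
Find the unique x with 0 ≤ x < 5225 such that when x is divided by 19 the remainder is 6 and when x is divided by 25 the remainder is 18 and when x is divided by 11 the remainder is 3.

443

From x ≡ 6 (mod 19) write x = 6 + 19t. Substituting into x ≡ 18 (mod 25) gives 19t ≡ 12 (mod 25), and since 19⁻¹ ≡ 4 (mod 25), t ≡ 23. Hence x ≡ 6 + 19·23 = 443 (mod 475).
From x ≡ 443 (mod 475) write x = 443 + 475t. Substituting into x ≡ 3 (mod 11) gives 475t ≡ 0 (mod 11), and since 2⁻¹ ≡ 6 (mod 11), t ≡ 0. Hence x ≡ 443 + 475·0 = 443 (mod 5225).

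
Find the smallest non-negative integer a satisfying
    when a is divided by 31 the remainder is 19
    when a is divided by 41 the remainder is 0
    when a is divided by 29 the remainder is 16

The moduli are pairwise coprime; N = 31·41·29 = 36859.
N/31 = 1189; 1189 ≡ 11 (mod 31); 11·17 ≡ 1, so inverse 17.
N/41 = 899; 899 ≡ 38 (mod 41); 38·27 ≡ 1, so inverse 27.
N/29 = 1271; 1271 ≡ 24 (mod 29); 24·23 ≡ 1, so inverse 23.
a ≡ 19·1189·17 + 0·899·27 + 16·1271·23 = 851775.
851775 mod 36859 = 4018.

4018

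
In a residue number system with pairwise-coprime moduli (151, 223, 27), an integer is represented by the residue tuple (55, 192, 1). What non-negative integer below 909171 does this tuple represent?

672760

Combine the congruences pairwise.
From x ≡ 55 (mod 151) write x = 55 + 151t. Substituting into x ≡ 192 (mod 223) gives 151t ≡ 137 (mod 223), and since 151⁻¹ ≡ 96 (mod 223), t ≡ 218. Hence x ≡ 55 + 151·218 = 32973 (mod 33673).
From x ≡ 32973 (mod 33673) write x = 32973 + 33673t. Substituting into x ≡ 1 (mod 27) gives 33673t ≡ 22 (mod 27), and since 4⁻¹ ≡ 7 (mod 27), t ≡ 19. Hence x ≡ 32973 + 33673·19 = 672760 (mod 909171).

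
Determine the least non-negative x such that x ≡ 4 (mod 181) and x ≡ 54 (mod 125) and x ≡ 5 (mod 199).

The moduli are pairwise coprime; N = 181·125·199 = 4502375.
N/181 = 24875; 24875 ≡ 78 (mod 181); 78·123 ≡ 1, so inverse 123.
N/125 = 36019; 36019 ≡ 19 (mod 125); 19·79 ≡ 1, so inverse 79.
N/199 = 22625; 22625 ≡ 138 (mod 199); 138·137 ≡ 1, so inverse 137.
x ≡ 4·24875·123 + 54·36019·79 + 5·22625·137 = 181393679.
181393679 mod 4502375 = 1298679.

1298679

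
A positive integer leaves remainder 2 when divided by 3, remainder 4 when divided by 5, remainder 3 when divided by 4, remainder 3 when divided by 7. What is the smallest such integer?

The moduli are pairwise coprime; N = 3·5·4·7 = 420.
N/3 = 140; 140 ≡ 2 (mod 3); 2·2 ≡ 1, so inverse 2.
N/5 = 84; 84 ≡ 4 (mod 5); 4·4 ≡ 1, so inverse 4.
N/4 = 105; 105 ≡ 1 (mod 4), inverse 1.
N/7 = 60; 60 ≡ 4 (mod 7); 4·2 ≡ 1, so inverse 2.
a ≡ 2·140·2 + 4·84·4 + 3·105·1 + 3·60·2 = 2579.
2579 mod 420 = 59.

59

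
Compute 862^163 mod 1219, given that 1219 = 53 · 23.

Mod 53: 862 ≡ 14; by Fermat, exponent reduces to 163 mod 52 = 7; 14^7 ≡ 2 (mod 53).
Mod 23: 862 ≡ 11; by Fermat, exponent reduces to 163 mod 22 = 9; 11^9 ≡ 19 (mod 23).
Combine by CRT: x ≡ 2 (mod 53), x ≡ 19 (mod 23) ⇒ x ≡ 479 (mod 1219).

479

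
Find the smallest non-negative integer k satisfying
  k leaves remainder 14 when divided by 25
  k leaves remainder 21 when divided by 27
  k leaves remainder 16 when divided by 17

1614

The moduli are pairwise coprime; N = 25·27·17 = 11475.
N/25 = 459; 459 ≡ 9 (mod 25); 9·14 ≡ 1, so inverse 14.
N/27 = 425; 425 ≡ 20 (mod 27); 20·23 ≡ 1, so inverse 23.
N/17 = 675; 675 ≡ 12 (mod 17); 12·10 ≡ 1, so inverse 10.
k ≡ 14·459·14 + 21·425·23 + 16·675·10 = 403239.
403239 mod 11475 = 1614.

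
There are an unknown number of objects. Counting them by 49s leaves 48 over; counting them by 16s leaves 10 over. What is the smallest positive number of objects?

538

From N ≡ 48 (mod 49) write N = 48 + 49t. Substituting into N ≡ 10 (mod 16) gives 49t ≡ 10 (mod 16), and since 1⁻¹ ≡ 1 (mod 16), t ≡ 10. Hence N ≡ 48 + 49·10 = 538 (mod 784).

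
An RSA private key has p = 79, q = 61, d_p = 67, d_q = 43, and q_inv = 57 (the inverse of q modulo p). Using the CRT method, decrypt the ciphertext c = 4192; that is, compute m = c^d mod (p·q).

m₁ = c^(d_p) mod p: c ≡ 5 (mod 79), and 5^67 mod 79 = 32.
m₂ = c^(d_q) mod q: c ≡ 44 (mod 61), and 44^43 mod 61 = 35.
h = q_inv·(m₁ − m₂) mod p = 57·(32 − 35) mod 79 = 66.
m = m₂ + h·q = 35 + 66·61 = 4061.

4061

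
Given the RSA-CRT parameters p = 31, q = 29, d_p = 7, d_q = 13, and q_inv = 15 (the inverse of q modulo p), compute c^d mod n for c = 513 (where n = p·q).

74

m₁ = c^(d_p) mod p: c ≡ 17 (mod 31), and 17^7 mod 31 = 12.
m₂ = c^(d_q) mod q: c ≡ 20 (mod 29), and 20^13 mod 29 = 16.
h = q_inv·(m₁ − m₂) mod p = 15·(12 − 16) mod 31 = 2.
m = m₂ + h·q = 16 + 2·29 = 74.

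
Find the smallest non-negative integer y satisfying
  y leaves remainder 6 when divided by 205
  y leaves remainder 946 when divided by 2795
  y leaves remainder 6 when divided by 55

gcd(205, 2795) = 5 and 5 | (946 − 6), so the pair is consistent; merging gives y ≡ 51256 (mod 114595), where 114595 = lcm(205, 2795).
gcd(114595, 55) = 5 and 5 | (6 − 51256), so the pair is consistent; merging gives y ≡ 509636 (mod 1260545), where 1260545 = lcm(114595, 55).
The solution is unique modulo lcm(205, 2795, 55) = 1260545.

509636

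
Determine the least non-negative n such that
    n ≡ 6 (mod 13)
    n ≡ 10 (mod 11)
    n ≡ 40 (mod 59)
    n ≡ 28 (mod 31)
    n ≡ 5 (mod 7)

206953

From n ≡ 6 (mod 13) write n = 6 + 13t. Substituting into n ≡ 10 (mod 11) gives 13t ≡ 4 (mod 11), and since 2⁻¹ ≡ 6 (mod 11), t ≡ 2. Hence n ≡ 6 + 13·2 = 32 (mod 143).
From n ≡ 32 (mod 143) write n = 32 + 143t. Substituting into n ≡ 40 (mod 59) gives 143t ≡ 8 (mod 59), and since 25⁻¹ ≡ 26 (mod 59), t ≡ 31. Hence n ≡ 32 + 143·31 = 4465 (mod 8437).
From n ≡ 4465 (mod 8437) write n = 4465 + 8437t. Substituting into n ≡ 28 (mod 31) gives 8437t ≡ 27 (mod 31), and since 5⁻¹ ≡ 25 (mod 31), t ≡ 24. Hence n ≡ 4465 + 8437·24 = 206953 (mod 261547).
From n ≡ 206953 (mod 261547) write n = 206953 + 261547t. Substituting into n ≡ 5 (mod 7) gives 261547t ≡ 0 (mod 7), and since 6⁻¹ ≡ 6 (mod 7), t ≡ 0. Hence n ≡ 206953 + 261547·0 = 206953 (mod 1830829).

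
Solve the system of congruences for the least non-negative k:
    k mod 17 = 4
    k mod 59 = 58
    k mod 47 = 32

From k ≡ 4 (mod 17) write k = 4 + 17t. Substituting into k ≡ 58 (mod 59) gives 17t ≡ 54 (mod 59), and since 17⁻¹ ≡ 7 (mod 59), t ≡ 24. Hence k ≡ 4 + 17·24 = 412 (mod 1003).
From k ≡ 412 (mod 1003) write k = 412 + 1003t. Substituting into k ≡ 32 (mod 47) gives 1003t ≡ 43 (mod 47), and since 16⁻¹ ≡ 3 (mod 47), t ≡ 35. Hence k ≡ 412 + 1003·35 = 35517 (mod 47141).

35517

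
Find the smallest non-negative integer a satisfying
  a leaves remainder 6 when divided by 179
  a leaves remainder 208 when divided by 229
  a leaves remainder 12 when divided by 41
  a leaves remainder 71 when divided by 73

From a ≡ 6 (mod 179) write a = 6 + 179t. Substituting into a ≡ 208 (mod 229) gives 179t ≡ 202 (mod 229), and since 179⁻¹ ≡ 87 (mod 229), t ≡ 170. Hence a ≡ 6 + 179·170 = 30436 (mod 40991).
From a ≡ 30436 (mod 40991) write a = 30436 + 40991t. Substituting into a ≡ 12 (mod 41) gives 40991t ≡ 39 (mod 41), and since 32⁻¹ ≡ 9 (mod 41), t ≡ 23. Hence a ≡ 30436 + 40991·23 = 973229 (mod 1680631).
From a ≡ 973229 (mod 1680631) write a = 973229 + 1680631t. Substituting into a ≡ 71 (mod 73) gives 1680631t ≡ 5 (mod 73), and since 25⁻¹ ≡ 38 (mod 73), t ≡ 44. Hence a ≡ 973229 + 1680631·44 = 74920993 (mod 122686063).

74920993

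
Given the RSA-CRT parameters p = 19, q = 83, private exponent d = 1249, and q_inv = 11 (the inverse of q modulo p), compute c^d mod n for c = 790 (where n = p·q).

d_p = d mod (p−1) = 1249 mod 18 = 7; d_q = d mod (q−1) = 19.
m₁ = c^(d_p) mod p: c ≡ 11 (mod 19), and 11^7 mod 19 = 11.
m₂ = c^(d_q) mod q: c ≡ 43 (mod 83), and 43^19 mod 83 = 57.
h = q_inv·(m₁ − m₂) mod p = 11·(11 − 57) mod 19 = 7.
m = m₂ + h·q = 57 + 7·83 = 638.

638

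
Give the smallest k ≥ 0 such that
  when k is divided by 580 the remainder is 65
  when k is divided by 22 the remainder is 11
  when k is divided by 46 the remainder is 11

55165

Combine the congruences pairwise.
gcd(580, 22) = 2 and 2 | (11 − 65), so the pair is consistent; merging gives k ≡ 4125 (mod 6380), where 6380 = lcm(580, 22).
gcd(6380, 46) = 2 and 2 | (11 − 4125), so the pair is consistent; merging gives k ≡ 55165 (mod 146740), where 146740 = lcm(6380, 46).
The solution is unique modulo lcm(580, 22, 46) = 146740.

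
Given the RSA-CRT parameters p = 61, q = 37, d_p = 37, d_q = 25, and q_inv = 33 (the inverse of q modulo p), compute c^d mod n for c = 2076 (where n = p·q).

m₁ = c^(d_p) mod p: c ≡ 2 (mod 61), and 2^37 mod 61 = 55.
m₂ = c^(d_q) mod q: c ≡ 4 (mod 37), and 4^25 mod 37 = 30.
h = q_inv·(m₁ − m₂) mod p = 33·(55 − 30) mod 61 = 32.
m = m₂ + h·q = 30 + 32·37 = 1214.

1214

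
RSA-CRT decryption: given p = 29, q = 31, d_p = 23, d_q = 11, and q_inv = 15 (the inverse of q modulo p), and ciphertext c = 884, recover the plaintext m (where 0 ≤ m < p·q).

m₁ = c^(d_p) mod p: c ≡ 14 (mod 29), and 14^23 mod 29 = 26.
m₂ = c^(d_q) mod q: c ≡ 16 (mod 31), and 16^11 mod 31 = 16.
h = q_inv·(m₁ − m₂) mod p = 15·(26 − 16) mod 29 = 5.
m = m₂ + h·q = 16 + 5·31 = 171.

171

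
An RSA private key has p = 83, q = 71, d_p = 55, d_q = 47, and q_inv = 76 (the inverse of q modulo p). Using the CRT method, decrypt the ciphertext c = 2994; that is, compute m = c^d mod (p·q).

m₁ = c^(d_p) mod p: c ≡ 6 (mod 83), and 6^55 mod 83 = 52.
m₂ = c^(d_q) mod q: c ≡ 12 (mod 71), and 12^47 mod 71 = 64.
h = q_inv·(m₁ − m₂) mod p = 76·(52 − 64) mod 83 = 1.
m = m₂ + h·q = 64 + 1·71 = 135.

135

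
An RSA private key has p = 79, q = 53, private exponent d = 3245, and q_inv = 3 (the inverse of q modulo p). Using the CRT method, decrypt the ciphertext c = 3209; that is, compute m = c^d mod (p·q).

d_p = d mod (p−1) = 3245 mod 78 = 47; d_q = d mod (q−1) = 21.
m₁ = c^(d_p) mod p: c ≡ 49 (mod 79), and 49^47 mod 79 = 11.
m₂ = c^(d_q) mod q: c ≡ 29 (mod 53), and 29^21 mod 53 = 37.
h = q_inv·(m₁ − m₂) mod p = 3·(11 − 37) mod 79 = 1.
m = m₂ + h·q = 37 + 1·53 = 90.

90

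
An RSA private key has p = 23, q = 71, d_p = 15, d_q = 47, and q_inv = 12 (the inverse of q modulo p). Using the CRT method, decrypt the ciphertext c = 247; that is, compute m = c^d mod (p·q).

m₁ = c^(d_p) mod p: c ≡ 17 (mod 23), and 17^15 mod 23 = 15.
m₂ = c^(d_q) mod q: c ≡ 34 (mod 71), and 34^47 mod 71 = 39.
h = q_inv·(m₁ − m₂) mod p = 12·(15 − 39) mod 23 = 11.
m = m₂ + h·q = 39 + 11·71 = 820.

820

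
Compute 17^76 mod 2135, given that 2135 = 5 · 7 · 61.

Mod 5: 17 ≡ 2; since 4 | 76, by Fermat 2^76 ≡ 1 (mod 5).
Mod 7: 17 ≡ 3; by Fermat, exponent reduces to 76 mod 6 = 4; 3^4 ≡ 4 (mod 7).
Mod 61: 17 ≡ 17; by Fermat, exponent reduces to 76 mod 60 = 16; 17^16 ≡ 57 (mod 61).
Combine by CRT: x ≡ 1 (mod 5), x ≡ 4 (mod 7), x ≡ 57 (mod 61) ⇒ x ≡ 606 (mod 2135).

606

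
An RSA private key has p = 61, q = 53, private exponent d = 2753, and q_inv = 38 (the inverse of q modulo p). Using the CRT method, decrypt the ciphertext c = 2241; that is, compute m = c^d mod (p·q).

d_p = d mod (p−1) = 2753 mod 60 = 53; d_q = d mod (q−1) = 49.
m₁ = c^(d_p) mod p: c ≡ 45 (mod 61), and 45^53 mod 61 = 4.
m₂ = c^(d_q) mod q: c ≡ 15 (mod 53), and 15^49 mod 53 = 28.
h = q_inv·(m₁ − m₂) mod p = 38·(4 − 28) mod 61 = 3.
m = m₂ + h·q = 28 + 3·53 = 187.

187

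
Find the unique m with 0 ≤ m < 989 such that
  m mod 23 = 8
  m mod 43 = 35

From m ≡ 8 (mod 23) write m = 8 + 23t. Substituting into m ≡ 35 (mod 43) gives 23t ≡ 27 (mod 43), and since 23⁻¹ ≡ 15 (mod 43), t ≡ 18. Hence m ≡ 8 + 23·18 = 422 (mod 989).

422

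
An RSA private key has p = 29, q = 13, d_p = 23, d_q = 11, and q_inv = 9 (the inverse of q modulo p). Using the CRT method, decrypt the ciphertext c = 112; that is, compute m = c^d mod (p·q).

161

m₁ = c^(d_p) mod p: c ≡ 25 (mod 29), and 25^23 mod 29 = 16.
m₂ = c^(d_q) mod q: c ≡ 8 (mod 13), and 8^11 mod 13 = 5.
h = q_inv·(m₁ − m₂) mod p = 9·(16 − 5) mod 29 = 12.
m = m₂ + h·q = 5 + 12·13 = 161.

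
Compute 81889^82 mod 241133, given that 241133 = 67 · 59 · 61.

Mod 67: 81889 ≡ 15; by Fermat, exponent reduces to 82 mod 66 = 16; 15^16 ≡ 64 (mod 67).
Mod 59: 81889 ≡ 56; by Fermat, exponent reduces to 82 mod 58 = 24; 56^24 ≡ 17 (mod 59).
Mod 61: 81889 ≡ 27; by Fermat, exponent reduces to 82 mod 60 = 22; 27^22 ≡ 58 (mod 61).
Combine by CRT: x ≡ 64 (mod 67), x ≡ 17 (mod 59), x ≡ 58 (mod 61) ⇒ x ≡ 65389 (mod 241133).

65389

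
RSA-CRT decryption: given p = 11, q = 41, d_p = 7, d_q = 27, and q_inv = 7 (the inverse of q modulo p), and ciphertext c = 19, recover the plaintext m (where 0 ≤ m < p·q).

134

m₁ = c^(d_p) mod p: c ≡ 8 (mod 11), and 8^7 mod 11 = 2.
m₂ = c^(d_q) mod q: c ≡ 19 (mod 41), and 19^27 mod 41 = 11.
h = q_inv·(m₁ − m₂) mod p = 7·(2 − 11) mod 11 = 3.
m = m₂ + h·q = 11 + 3·41 = 134.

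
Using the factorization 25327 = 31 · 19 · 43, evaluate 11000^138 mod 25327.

17671

Mod 31: 11000 ≡ 26; by Fermat, exponent reduces to 138 mod 30 = 18; 26^18 ≡ 1 (mod 31).
Mod 19: 11000 ≡ 18; by Fermat, exponent reduces to 138 mod 18 = 12; 18^12 ≡ 1 (mod 19).
Mod 43: 11000 ≡ 35; by Fermat, exponent reduces to 138 mod 42 = 12; 35^12 ≡ 41 (mod 43).
Combine by CRT: x ≡ 1 (mod 31), x ≡ 1 (mod 19), x ≡ 41 (mod 43) ⇒ x ≡ 17671 (mod 25327).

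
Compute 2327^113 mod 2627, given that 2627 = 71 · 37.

Mod 71: 2327 ≡ 55; by Fermat, exponent reduces to 113 mod 70 = 43; 55^43 ≡ 62 (mod 71).
Mod 37: 2327 ≡ 33; by Fermat, exponent reduces to 113 mod 36 = 5; 33^5 ≡ 12 (mod 37).
Combine by CRT: x ≡ 62 (mod 71), x ≡ 12 (mod 37) ⇒ x ≡ 2121 (mod 2627).

2121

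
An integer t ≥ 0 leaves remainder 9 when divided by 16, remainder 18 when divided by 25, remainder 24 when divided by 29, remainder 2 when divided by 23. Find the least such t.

Combine the congruences pairwise.
From t ≡ 9 (mod 16) write t = 9 + 16s. Substituting into t ≡ 18 (mod 25) gives 16s ≡ 9 (mod 25), and since 16⁻¹ ≡ 11 (mod 25), s ≡ 24. Hence t ≡ 9 + 16·24 = 393 (mod 400).
From t ≡ 393 (mod 400) write t = 393 + 400s. Substituting into t ≡ 24 (mod 29) gives 400s ≡ 8 (mod 29), and since 23⁻¹ ≡ 24 (mod 29), s ≡ 18. Hence t ≡ 393 + 400·18 = 7593 (mod 11600).
From t ≡ 7593 (mod 11600) write t = 7593 + 11600s. Substituting into t ≡ 2 (mod 23) gives 11600s ≡ 22 (mod 23), and since 8⁻¹ ≡ 3 (mod 23), s ≡ 20. Hence t ≡ 7593 + 11600·20 = 239593 (mod 266800).

239593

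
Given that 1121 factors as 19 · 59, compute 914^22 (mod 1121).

Mod 19: 914 ≡ 2; by Fermat, exponent reduces to 22 mod 18 = 4; 2^4 ≡ 16 (mod 19).
Mod 59: 914 ≡ 29; 29^22 ≡ 49 (mod 59).
Combine by CRT: x ≡ 16 (mod 19), x ≡ 49 (mod 59) ⇒ x ≡ 757 (mod 1121).

757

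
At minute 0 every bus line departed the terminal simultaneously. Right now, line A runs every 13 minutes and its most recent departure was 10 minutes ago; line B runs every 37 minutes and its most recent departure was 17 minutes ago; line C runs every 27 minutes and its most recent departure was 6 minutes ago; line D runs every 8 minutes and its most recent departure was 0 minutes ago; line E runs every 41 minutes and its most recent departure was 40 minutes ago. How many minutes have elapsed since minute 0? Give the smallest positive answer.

From t ≡ 10 (mod 13) write t = 10 + 13s. Substituting into t ≡ 17 (mod 37) gives 13s ≡ 7 (mod 37), and since 13⁻¹ ≡ 20 (mod 37), s ≡ 29. Hence t ≡ 10 + 13·29 = 387 (mod 481).
From t ≡ 387 (mod 481) write t = 387 + 481s. Substituting into t ≡ 6 (mod 27) gives 481s ≡ 24 (mod 27), and since 22⁻¹ ≡ 16 (mod 27), s ≡ 6. Hence t ≡ 387 + 481·6 = 3273 (mod 12987).
From t ≡ 3273 (mod 12987) write t = 3273 + 12987s. Substituting into t ≡ 0 (mod 8) gives 12987s ≡ 7 (mod 8), and since 3⁻¹ ≡ 3 (mod 8), s ≡ 5. Hence t ≡ 3273 + 12987·5 = 68208 (mod 103896).
From t ≡ 68208 (mod 103896) write t = 68208 + 103896s. Substituting into t ≡ 40 (mod 41) gives 103896s ≡ 15 (mod 41), and since 2⁻¹ ≡ 21 (mod 41), s ≡ 28. Hence t ≡ 68208 + 103896·28 = 2977296 (mod 4259736).

2977296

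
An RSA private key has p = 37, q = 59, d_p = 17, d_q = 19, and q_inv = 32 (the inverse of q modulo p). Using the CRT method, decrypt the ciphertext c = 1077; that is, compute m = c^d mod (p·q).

m₁ = c^(d_p) mod p: c ≡ 4 (mod 37), and 4^17 mod 37 = 28.
m₂ = c^(d_q) mod q: c ≡ 15 (mod 59), and 15^19 mod 59 = 28.
h = q_inv·(m₁ − m₂) mod p = 32·(28 − 28) mod 37 = 0.
m = m₂ + h·q = 28 + 0·59 = 28.

28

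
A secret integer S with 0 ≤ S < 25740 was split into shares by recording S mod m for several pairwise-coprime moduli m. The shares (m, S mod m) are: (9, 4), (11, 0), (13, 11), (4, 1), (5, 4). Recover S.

From S ≡ 4 (mod 9) write S = 4 + 9t. Substituting into S ≡ 0 (mod 11) gives 9t ≡ 7 (mod 11), and since 9⁻¹ ≡ 5 (mod 11), t ≡ 2. Hence S ≡ 4 + 9·2 = 22 (mod 99).
From S ≡ 22 (mod 99) write S = 22 + 99t. Substituting into S ≡ 11 (mod 13) gives 99t ≡ 2 (mod 13), and since 8⁻¹ ≡ 5 (mod 13), t ≡ 10. Hence S ≡ 22 + 99·10 = 1012 (mod 1287).
From S ≡ 1012 (mod 1287) write S = 1012 + 1287t. Substituting into S ≡ 1 (mod 4) gives 1287t ≡ 1 (mod 4), and since 3⁻¹ ≡ 3 (mod 4), t ≡ 3. Hence S ≡ 1012 + 1287·3 = 4873 (mod 5148).
From S ≡ 4873 (mod 5148) write S = 4873 + 5148t. Substituting into S ≡ 4 (mod 5) gives 5148t ≡ 1 (mod 5), and since 3⁻¹ ≡ 2 (mod 5), t ≡ 2. Hence S ≡ 4873 + 5148·2 = 15169 (mod 25740).

15169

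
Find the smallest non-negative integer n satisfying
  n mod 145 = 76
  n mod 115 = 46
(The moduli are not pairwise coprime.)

3266

gcd(145, 115) = 5 and 5 | (46 − 76), so the pair is consistent; merging gives n ≡ 3266 (mod 3335), where 3335 = lcm(145, 115).
The solution is unique modulo lcm(145, 115) = 3335.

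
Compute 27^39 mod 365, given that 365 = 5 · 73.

Mod 5: 27 ≡ 2; by Fermat, exponent reduces to 39 mod 4 = 3; 2^3 ≡ 3 (mod 5).
Mod 73: 27 ≡ 27; 27^39 ≡ 46 (mod 73).
Combine by CRT: x ≡ 3 (mod 5), x ≡ 46 (mod 73) ⇒ x ≡ 338 (mod 365).

338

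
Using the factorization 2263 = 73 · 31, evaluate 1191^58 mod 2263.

Mod 73: 1191 ≡ 23; 23^58 ≡ 41 (mod 73).
Mod 31: 1191 ≡ 13; by Fermat, exponent reduces to 58 mod 30 = 28; 13^28 ≡ 20 (mod 31).
Combine by CRT: x ≡ 41 (mod 73), x ≡ 20 (mod 31) ⇒ x ≡ 1136 (mod 2263).

1136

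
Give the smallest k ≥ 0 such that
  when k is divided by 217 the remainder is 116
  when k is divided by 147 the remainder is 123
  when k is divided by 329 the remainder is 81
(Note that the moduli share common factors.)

Combine the congruences pairwise.
gcd(217, 147) = 7 and 7 | (123 − 116), so the pair is consistent; merging gives k ≡ 4239 (mod 4557), where 4557 = lcm(217, 147).
gcd(4557, 329) = 7 and 7 | (81 − 4239), so the pair is consistent; merging gives k ≡ 54366 (mod 214179), where 214179 = lcm(4557, 329).
The solution is unique modulo lcm(217, 147, 329) = 214179.

54366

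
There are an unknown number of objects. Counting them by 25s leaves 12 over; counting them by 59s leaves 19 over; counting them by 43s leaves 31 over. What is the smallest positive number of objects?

22262

From N ≡ 12 (mod 25) write N = 12 + 25t. Substituting into N ≡ 19 (mod 59) gives 25t ≡ 7 (mod 59), and since 25⁻¹ ≡ 26 (mod 59), t ≡ 5. Hence N ≡ 12 + 25·5 = 137 (mod 1475).
From N ≡ 137 (mod 1475) write N = 137 + 1475t. Substituting into N ≡ 31 (mod 43) gives 1475t ≡ 23 (mod 43), and since 13⁻¹ ≡ 10 (mod 43), t ≡ 15. Hence N ≡ 137 + 1475·15 = 22262 (mod 63425).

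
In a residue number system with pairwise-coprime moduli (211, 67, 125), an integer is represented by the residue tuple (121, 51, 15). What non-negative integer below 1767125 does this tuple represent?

From x ≡ 121 (mod 211) write x = 121 + 211t. Substituting into x ≡ 51 (mod 67) gives 211t ≡ 64 (mod 67), and since 10⁻¹ ≡ 47 (mod 67), t ≡ 60. Hence x ≡ 121 + 211·60 = 12781 (mod 14137).
From x ≡ 12781 (mod 14137) write x = 12781 + 14137t. Substituting into x ≡ 15 (mod 125) gives 14137t ≡ 109 (mod 125), and since 12⁻¹ ≡ 73 (mod 125), t ≡ 82. Hence x ≡ 12781 + 14137·82 = 1172015 (mod 1767125).

1172015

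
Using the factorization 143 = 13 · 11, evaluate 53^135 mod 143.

1

Mod 13: 53 ≡ 1; by Fermat, exponent reduces to 135 mod 12 = 3; 1^3 ≡ 1 (mod 13).
Mod 11: 53 ≡ 9; by Fermat, exponent reduces to 135 mod 10 = 5; 9^5 ≡ 1 (mod 11).
Combine by CRT: x ≡ 1 (mod 13), x ≡ 1 (mod 11) ⇒ x ≡ 1 (mod 143).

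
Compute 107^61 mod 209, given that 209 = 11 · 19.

Mod 11: 107 ≡ 8; by Fermat, exponent reduces to 61 mod 10 = 1; 8^1 ≡ 8 (mod 11).
Mod 19: 107 ≡ 12; by Fermat, exponent reduces to 61 mod 18 = 7; 12^7 ≡ 12 (mod 19).
Combine by CRT: x ≡ 8 (mod 11), x ≡ 12 (mod 19) ⇒ x ≡ 107 (mod 209).

107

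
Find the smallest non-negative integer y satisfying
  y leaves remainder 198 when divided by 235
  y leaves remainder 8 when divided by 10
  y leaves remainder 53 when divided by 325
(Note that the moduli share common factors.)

gcd(235, 10) = 5 and 5 | (8 − 198), so the pair is consistent; merging gives y ≡ 198 (mod 470), where 470 = lcm(235, 10).
gcd(470, 325) = 5 and 5 | (53 − 198), so the pair is consistent; merging gives y ≡ 30278 (mod 30550), where 30550 = lcm(470, 325).
The solution is unique modulo lcm(235, 10, 325) = 30550.

30278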